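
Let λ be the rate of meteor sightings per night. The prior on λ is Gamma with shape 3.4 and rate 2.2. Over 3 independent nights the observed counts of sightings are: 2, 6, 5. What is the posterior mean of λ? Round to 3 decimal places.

Posterior mean ≈ 3.154

The Poisson likelihood adds the total count to the shape and the number of exposure periods to the rate. Here ∑xᵢ = 13 and n = 3, so shape 3.4→16.4 and rate 2.2→5.2.
E[λ | data] = 16.4/5.2 = 3.154.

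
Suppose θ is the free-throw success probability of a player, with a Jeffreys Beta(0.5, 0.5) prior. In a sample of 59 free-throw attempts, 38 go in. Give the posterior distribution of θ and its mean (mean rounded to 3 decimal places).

The binomial likelihood is conjugate to the Beta prior: with 38 successes and 21 failures, the posterior is Beta(0.5+38, 0.5+21) = Beta(38.5, 21.5).
E[θ | data] = 38.5/(38.5+21.5) = 0.642.

Posterior: Beta(38.5, 21.5); mean ≈ 0.642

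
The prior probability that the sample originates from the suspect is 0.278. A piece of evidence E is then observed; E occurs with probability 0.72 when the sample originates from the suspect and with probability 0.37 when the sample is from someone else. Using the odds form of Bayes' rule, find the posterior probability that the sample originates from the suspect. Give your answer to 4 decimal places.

Posterior probability ≈ 0.4283

Prior odds = 0.278/(1−0.278) = 0.38504.
Likelihood ratio for E = 0.72/0.37 = 1.9459.
Posterior odds = prior odds × LR = 0.74927.
Posterior probability = odds/(1+odds) = 0.74927/1.7493 = 0.4283.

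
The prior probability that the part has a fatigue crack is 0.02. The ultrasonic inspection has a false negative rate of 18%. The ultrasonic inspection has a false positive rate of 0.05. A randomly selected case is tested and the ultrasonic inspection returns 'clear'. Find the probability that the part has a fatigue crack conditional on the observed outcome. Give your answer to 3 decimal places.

Write H for 'the part has a fatigue crack'. Prior odds H:¬H = 0.02/0.98 = 0.020408. For the 'clear' outcome, the likelihood ratio is 0.18/0.95 = 0.18947.
Posterior odds = 0.020408 × 0.18947 = 0.0038668, so P(H|E) = 0.0038668/(1+0.0038668) = 0.004.

P(H | E) ≈ 0.004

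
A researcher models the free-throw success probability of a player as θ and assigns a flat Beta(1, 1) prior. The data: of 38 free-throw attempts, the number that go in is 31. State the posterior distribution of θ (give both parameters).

Posterior: Beta(32, 8)

Observing 31 successes and 7 failures updates Beta(1, 1) by adding the success and failure counts to the two shape parameters: α = 1+31 = 32, β = 1+7 = 8.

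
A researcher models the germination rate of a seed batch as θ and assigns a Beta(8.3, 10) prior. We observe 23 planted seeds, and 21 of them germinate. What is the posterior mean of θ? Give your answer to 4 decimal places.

Posterior mean ≈ 0.7094

Observing 21 successes and 2 failures updates Beta(8.3, 10) by adding the success and failure counts to the two shape parameters: α = 8.3+21 = 29.3, β = 10+2 = 12.
E[θ | data] = 29.3/(29.3+12) = 0.7094.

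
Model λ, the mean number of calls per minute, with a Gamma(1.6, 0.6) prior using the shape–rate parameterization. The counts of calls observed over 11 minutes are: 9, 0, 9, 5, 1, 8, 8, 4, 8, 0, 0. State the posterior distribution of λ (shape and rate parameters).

Posterior: Gamma(shape=53.6, rate=11.6)

The Poisson likelihood adds the total count to the shape and the number of exposure periods to the rate. Here ∑xᵢ = 52 and n = 11, so shape 1.6→53.6 and rate 0.6→11.6.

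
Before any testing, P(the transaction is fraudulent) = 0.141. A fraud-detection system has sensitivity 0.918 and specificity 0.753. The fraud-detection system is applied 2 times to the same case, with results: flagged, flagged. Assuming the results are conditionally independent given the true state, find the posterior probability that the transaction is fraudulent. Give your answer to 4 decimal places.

Let H be the event that the transaction is fraudulent; start with P(H) = 0.141. P('flagged'|H) = 0.918, P('flagged'|¬H) = 0.247.
Update on result 1 ('flagged'): P(H) ← 0.918·0.1410 / (0.918·0.1410 + 0.247·0.8590) = 0.12944/0.34161 = 0.3789.
Update on result 2 ('flagged'): P(H) ← 0.918·0.3789 / (0.918·0.3789 + 0.247·0.6211) = 0.34783/0.50125 = 0.6939.

Posterior P(H) ≈ 0.6939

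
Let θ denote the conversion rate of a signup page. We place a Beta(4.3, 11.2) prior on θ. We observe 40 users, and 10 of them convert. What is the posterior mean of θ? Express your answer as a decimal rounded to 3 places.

Posterior mean ≈ 0.258

Observing 10 successes and 30 failures updates Beta(4.3, 11.2) by adding the success and failure counts to the two shape parameters: α = 4.3+10 = 14.3, β = 11.2+30 = 41.2.
E[θ | data] = 14.3/(14.3+41.2) = 0.258.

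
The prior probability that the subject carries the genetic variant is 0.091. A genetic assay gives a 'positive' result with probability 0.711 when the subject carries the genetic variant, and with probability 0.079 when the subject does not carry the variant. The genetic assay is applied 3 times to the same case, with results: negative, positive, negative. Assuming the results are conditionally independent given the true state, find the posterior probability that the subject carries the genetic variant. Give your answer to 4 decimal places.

Posterior P(H) ≈ 0.0815

With H the event that the subject carries the genetic variant, the joint likelihood of the observed sequence is P(data|H) = 0.289·0.711·0.289 = 0.059383 and P(data|¬H) = 0.921·0.079·0.921 = 0.067011.
Bayes: P(H|data) = 0.091·0.059383 / (0.091·0.059383 + 0.909·0.067011) = 0.0054039/0.066317 = 0.0815.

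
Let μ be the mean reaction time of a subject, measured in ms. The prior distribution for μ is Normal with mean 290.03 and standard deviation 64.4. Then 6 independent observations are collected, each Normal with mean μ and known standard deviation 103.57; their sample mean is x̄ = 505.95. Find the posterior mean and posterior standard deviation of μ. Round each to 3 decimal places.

Posterior mean ≈ 440.910; posterior SD ≈ 35.345

With known σ, the Normal prior is conjugate. Weight on the data is w = (n/σ²)/(n/σ² + 1/τ₀²) = 0.00055935/(0.00055935+0.00024112) = 0.69878.
Posterior mean = w·x̄ + (1−w)·μ₀ = 0.69878·505.95 + 0.30122·290.03 = 440.910. Posterior variance = 1/(0.00055935+0.00024112) = 1249.27, so SD = 35.345.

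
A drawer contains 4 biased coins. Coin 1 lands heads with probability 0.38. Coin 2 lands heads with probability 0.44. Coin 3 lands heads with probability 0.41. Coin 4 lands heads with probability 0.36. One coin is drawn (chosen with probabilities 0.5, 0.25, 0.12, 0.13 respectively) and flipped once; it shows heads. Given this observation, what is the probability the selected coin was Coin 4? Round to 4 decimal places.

P(heads|C1) = 0.38; P(heads|C2) = 0.44; P(heads|C3) = 0.41; P(heads|C4) = 0.36.
Prior × likelihood for each source: 0.5·0.38=0.1900, 0.25·0.44=0.1100, 0.12·0.41=0.04920, 0.13·0.36=0.04680. Summing gives P(heads) = 0.39600.
P(Coin 4 | heads) = 0.04680 / 0.39600 = 0.1182.

Posterior probability ≈ 0.1182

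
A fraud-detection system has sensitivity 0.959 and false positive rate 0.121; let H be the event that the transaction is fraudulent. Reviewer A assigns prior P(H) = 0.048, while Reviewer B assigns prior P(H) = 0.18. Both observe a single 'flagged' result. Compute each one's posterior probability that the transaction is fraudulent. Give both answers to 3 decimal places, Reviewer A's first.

Reviewer A: 0.286; Reviewer B: 0.635

The likelihood ratio for a 'flagged' result is 0.959/0.121 = 7.9256.
Reviewer A: prior odds 0.048/0.952 = 0.050420; posterior odds 0.39961; posterior probability 0.286.
Reviewer B: prior odds 0.18/0.82 = 0.21951; posterior odds 1.7398; posterior probability 0.635.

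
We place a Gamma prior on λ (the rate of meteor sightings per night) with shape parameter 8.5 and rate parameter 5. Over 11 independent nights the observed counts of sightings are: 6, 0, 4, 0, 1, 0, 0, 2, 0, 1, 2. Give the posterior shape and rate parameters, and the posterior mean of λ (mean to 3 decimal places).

Posterior: Gamma(shape=24.5, rate=16); mean ≈ 1.531

The Poisson likelihood adds the total count to the shape and the number of exposure periods to the rate. Here ∑xᵢ = 16 and n = 11, so shape 8.5→24.5 and rate 5→16.
Posterior mean = shape/rate = 24.5/16 = 1.531.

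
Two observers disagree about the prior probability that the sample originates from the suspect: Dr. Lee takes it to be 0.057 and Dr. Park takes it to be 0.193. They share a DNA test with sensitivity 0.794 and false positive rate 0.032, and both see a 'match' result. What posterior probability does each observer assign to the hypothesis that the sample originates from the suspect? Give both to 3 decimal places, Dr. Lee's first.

Dr. Lee: 0.600; Dr. Park: 0.856

P('+'|H) = 0.794, P('+'|¬H) = 0.032.
Dr. Lee: numerator 0.794·0.057 = 0.045258; evidence = 0.045258+0.032·0.943 = 0.075434; posterior = 0.600.
Dr. Park: numerator 0.794·0.193 = 0.15324; evidence = 0.15324+0.032·0.807 = 0.17907; posterior = 0.856.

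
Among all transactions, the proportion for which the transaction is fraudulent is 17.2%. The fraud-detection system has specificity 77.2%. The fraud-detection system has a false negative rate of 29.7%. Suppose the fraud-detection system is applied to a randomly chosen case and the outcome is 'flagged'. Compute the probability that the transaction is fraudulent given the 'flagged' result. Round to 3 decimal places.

Let H be the event that the transaction is fraudulent. P(H) = 0.172, so P(¬H) = 0.828. With E the 'flagged' result, P(E|H) = 0.703 and P(E|¬H) = 0.228.
P(E) = 0.703·0.172 + 0.228·0.828 = 0.12092 + 0.18878 = 0.30970.
By Bayes' theorem, P(H|E) = 0.12092 / 0.30970 = 0.390.

P(H | E) ≈ 0.390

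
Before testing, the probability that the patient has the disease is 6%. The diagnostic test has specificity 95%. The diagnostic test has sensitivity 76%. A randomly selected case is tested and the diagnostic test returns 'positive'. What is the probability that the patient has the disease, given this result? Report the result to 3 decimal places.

P(H | E) ≈ 0.492

Write H for 'the patient has the disease'. Prior odds H:¬H = 0.06/0.94 = 0.063830. For the 'positive' outcome, the likelihood ratio is 0.76/0.05 = 15.200.
Posterior odds = 0.063830 × 15.200 = 0.97021, so P(H|E) = 0.97021/(1+0.97021) = 0.492.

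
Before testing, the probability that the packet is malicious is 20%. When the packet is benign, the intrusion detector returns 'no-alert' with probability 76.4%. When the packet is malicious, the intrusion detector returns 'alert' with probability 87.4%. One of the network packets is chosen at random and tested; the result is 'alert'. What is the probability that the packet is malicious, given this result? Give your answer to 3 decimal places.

P(H | E) ≈ 0.481

Let H be the event that the packet is malicious. P(H) = 0.2, so P(¬H) = 0.8. With E the 'alert' result, P(E|H) = 0.874 and P(E|¬H) = 0.236.
P(E) = 0.874·0.2 + 0.236·0.8 = 0.17480 + 0.18880 = 0.36360.
By Bayes' theorem, P(H|E) = 0.17480 / 0.36360 = 0.481.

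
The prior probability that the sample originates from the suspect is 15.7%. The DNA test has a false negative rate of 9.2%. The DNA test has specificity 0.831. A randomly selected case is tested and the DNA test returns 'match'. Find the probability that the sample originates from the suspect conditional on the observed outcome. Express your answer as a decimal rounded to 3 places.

Let H be the event that the sample originates from the suspect. P(H) = 0.157, so P(¬H) = 0.843. With E the 'match' result, P(E|H) = 0.908 and P(E|¬H) = 0.169.
P(E) = 0.908·0.157 + 0.169·0.843 = 0.14256 + 0.14247 = 0.28502.
By Bayes' theorem, P(H|E) = 0.14256 / 0.28502 = 0.500.

P(H | E) ≈ 0.500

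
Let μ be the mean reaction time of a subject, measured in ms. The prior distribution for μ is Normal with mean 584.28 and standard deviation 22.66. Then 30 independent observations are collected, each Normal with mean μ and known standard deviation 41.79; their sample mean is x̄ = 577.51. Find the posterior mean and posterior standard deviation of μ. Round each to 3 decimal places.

Prior precision 1/τ₀² = 1/22.66² = 0.00194751; data precision n/σ² = 30/41.79² = 0.0171782.
Posterior precision = 0.00194751 + 0.0171782 = 0.0191257, giving posterior SD = 1/√0.0191257 = 7.231.
Posterior mean = (0.00194751·584.28 + 0.0171782·577.51) / 0.0191257 = 578.199.

Posterior mean ≈ 578.199; posterior SD ≈ 7.231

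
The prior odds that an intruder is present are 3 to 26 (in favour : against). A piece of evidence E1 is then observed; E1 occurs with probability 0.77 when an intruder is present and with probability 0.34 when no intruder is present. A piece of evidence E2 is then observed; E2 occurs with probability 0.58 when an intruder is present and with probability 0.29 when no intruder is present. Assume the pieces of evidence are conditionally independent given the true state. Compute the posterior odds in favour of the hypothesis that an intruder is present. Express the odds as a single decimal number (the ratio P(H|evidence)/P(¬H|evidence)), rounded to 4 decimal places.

Prior odds = 3/26 = 0.11538. In log-odds, ln(0.11538) = -2.1595.
Add log likelihood ratios: ln(2.2647) + ln(2.0000) = 1.5106.
Posterior log-odds = -0.64889, so posterior odds = exp(-0.64889) = 0.52262.

Posterior odds ≈ 0.5226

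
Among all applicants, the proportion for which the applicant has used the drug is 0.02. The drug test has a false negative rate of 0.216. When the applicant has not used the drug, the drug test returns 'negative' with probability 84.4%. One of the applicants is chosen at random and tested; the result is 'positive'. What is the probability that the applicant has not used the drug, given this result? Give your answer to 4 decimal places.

Let H be the event that the applicant has used the drug. P(H) = 0.02, so P(¬H) = 0.98. With E the 'positive' result, P(E|H) = 0.784 and P(E|¬H) = 0.156.
P(E) = 0.784·0.02 + 0.156·0.98 = 0.015680 + 0.15288 = 0.16856.
By Bayes' theorem, P(H|E) = 0.015680 / 0.16856 = 0.0930. Hence P(¬H|E) = 1 − 0.0930 = 0.9070.

P(¬H | E) ≈ 0.9070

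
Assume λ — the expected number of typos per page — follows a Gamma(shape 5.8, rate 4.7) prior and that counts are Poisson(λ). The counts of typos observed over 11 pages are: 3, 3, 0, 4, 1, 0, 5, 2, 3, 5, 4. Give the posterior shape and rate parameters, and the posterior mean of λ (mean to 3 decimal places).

Total count ∑xᵢ = 30 over n = 11 pages.
Gamma is conjugate to the Poisson likelihood: posterior is Gamma(shape = 5.8+30 = 35.8, rate = 4.7+11 = 15.7).
E[λ | data] = 35.8/15.7 = 2.280.

Posterior: Gamma(shape=35.8, rate=15.7); mean ≈ 2.280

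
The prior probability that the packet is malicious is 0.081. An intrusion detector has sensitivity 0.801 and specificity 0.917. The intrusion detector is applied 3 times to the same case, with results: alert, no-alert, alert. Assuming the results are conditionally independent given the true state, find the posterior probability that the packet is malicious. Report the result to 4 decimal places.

Posterior P(H) ≈ 0.6405

Let H be the event that the packet is malicious; start with P(H) = 0.081. P('alert'|H) = 0.801, P('alert'|¬H) = 0.083.
Update on result 1 ('alert'): P(H) ← 0.801·0.0810 / (0.801·0.0810 + 0.083·0.9190) = 0.064881/0.14116 = 0.4596.
Update on result 2 ('no-alert'): P(H) ← 0.199·0.4596 / (0.199·0.4596 + 0.917·0.5404) = 0.091467/0.58698 = 0.1558.
Update on result 3 ('alert'): P(H) ← 0.801·0.1558 / (0.801·0.1558 + 0.083·0.8442) = 0.12482/0.19488 = 0.6405.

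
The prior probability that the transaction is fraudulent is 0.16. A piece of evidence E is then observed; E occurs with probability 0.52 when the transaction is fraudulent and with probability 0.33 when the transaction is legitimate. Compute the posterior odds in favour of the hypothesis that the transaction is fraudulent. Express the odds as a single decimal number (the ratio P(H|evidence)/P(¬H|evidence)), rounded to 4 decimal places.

Prior odds = 0.16/(1−0.16) = 0.19048. In log-odds, ln(0.19048) = -1.6582.
Add log likelihood ratio: ln(1.5758) = 0.45474.
Posterior log-odds = -1.2035, so posterior odds = exp(-1.2035) = 0.30014.

Posterior odds ≈ 0.3001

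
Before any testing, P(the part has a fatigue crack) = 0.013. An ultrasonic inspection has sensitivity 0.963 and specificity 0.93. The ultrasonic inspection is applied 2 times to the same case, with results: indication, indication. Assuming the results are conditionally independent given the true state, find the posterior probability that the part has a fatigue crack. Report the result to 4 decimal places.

Let H be the event that the part has a fatigue crack; start with P(H) = 0.013. P('indication'|H) = 0.963, P('indication'|¬H) = 0.07.
Update on result 1 ('indication'): P(H) ← 0.963·0.0130 / (0.963·0.0130 + 0.07·0.9870) = 0.012519/0.081609 = 0.1534.
Update on result 2 ('indication'): P(H) ← 0.963·0.1534 / (0.963·0.1534 + 0.07·0.8466) = 0.14773/0.20699 = 0.7137.

Posterior P(H) ≈ 0.7137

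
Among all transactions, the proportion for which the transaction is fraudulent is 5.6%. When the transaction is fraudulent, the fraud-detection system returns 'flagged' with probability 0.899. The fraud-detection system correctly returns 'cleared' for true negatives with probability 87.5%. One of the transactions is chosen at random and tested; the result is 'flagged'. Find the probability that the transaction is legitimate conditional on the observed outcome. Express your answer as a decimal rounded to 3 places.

P(¬H | E) ≈ 0.701

Let H be the event that the transaction is fraudulent. P(H) = 0.056, so P(¬H) = 0.944. With E the 'flagged' result, P(E|H) = 0.899 and P(E|¬H) = 0.125.
P(E) = 0.899·0.056 + 0.125·0.944 = 0.050344 + 0.11800 = 0.16834.
By Bayes' theorem, P(H|E) = 0.050344 / 0.16834 = 0.299. Hence P(¬H|E) = 1 − 0.299 = 0.701.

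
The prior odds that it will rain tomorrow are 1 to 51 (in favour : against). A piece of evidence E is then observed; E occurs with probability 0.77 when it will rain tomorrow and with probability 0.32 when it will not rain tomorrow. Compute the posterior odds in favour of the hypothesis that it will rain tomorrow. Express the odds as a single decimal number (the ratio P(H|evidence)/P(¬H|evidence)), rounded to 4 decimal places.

Posterior odds ≈ 0.0472

Prior odds = 1/51 = 0.019608. In log-odds, ln(0.019608) = -3.9318.
Add log likelihood ratio: ln(2.4062) = 0.87807.
Posterior log-odds = -3.0538, so posterior odds = exp(-3.0538) = 0.047181.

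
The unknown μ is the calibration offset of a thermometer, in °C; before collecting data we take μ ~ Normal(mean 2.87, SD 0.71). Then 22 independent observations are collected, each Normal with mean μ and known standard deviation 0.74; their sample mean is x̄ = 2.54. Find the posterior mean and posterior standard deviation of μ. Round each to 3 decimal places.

Posterior mean ≈ 2.556; posterior SD ≈ 0.154

Prior precision 1/τ₀² = 1/0.71² = 1.98373; data precision n/σ² = 22/0.74² = 40.1753.
Posterior precision = 1.98373 + 40.1753 = 42.1590, giving posterior SD = 1/√42.1590 = 0.154.
Posterior mean = (1.98373·2.87 + 40.1753·2.54) / 42.1590 = 2.556.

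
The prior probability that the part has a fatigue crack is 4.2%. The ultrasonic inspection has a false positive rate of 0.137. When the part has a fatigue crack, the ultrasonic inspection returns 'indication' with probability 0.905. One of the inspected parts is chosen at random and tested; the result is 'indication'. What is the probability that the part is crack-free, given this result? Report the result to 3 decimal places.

P(¬H | E) ≈ 0.775

Write H for 'the part has a fatigue crack'. Prior odds H:¬H = 0.042/0.958 = 0.043841. For the 'indication' outcome, the likelihood ratio is 0.905/0.137 = 6.6058.
Posterior odds = 0.043841 × 6.6058 = 0.28961, so P(H|E) = 0.28961/(1+0.28961) = 0.225. Then P(¬H|E) = 1 − 0.225 = 0.775.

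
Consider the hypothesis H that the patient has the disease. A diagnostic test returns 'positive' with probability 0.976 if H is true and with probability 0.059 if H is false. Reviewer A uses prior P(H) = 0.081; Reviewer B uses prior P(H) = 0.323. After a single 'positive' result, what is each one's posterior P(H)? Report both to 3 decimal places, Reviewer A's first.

Reviewer A: 0.593; Reviewer B: 0.888

P('+'|H) = 0.976, P('+'|¬H) = 0.059.
Reviewer A: numerator 0.976·0.081 = 0.079056; evidence = 0.079056+0.059·0.919 = 0.13328; posterior = 0.593.
Reviewer B: numerator 0.976·0.323 = 0.31525; evidence = 0.31525+0.059·0.677 = 0.35519; posterior = 0.888.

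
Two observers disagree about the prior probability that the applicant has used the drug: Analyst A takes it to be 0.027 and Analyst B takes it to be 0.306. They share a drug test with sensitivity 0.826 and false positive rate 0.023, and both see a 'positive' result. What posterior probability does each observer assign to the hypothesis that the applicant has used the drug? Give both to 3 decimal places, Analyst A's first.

The likelihood ratio for a 'positive' result is 0.826/0.023 = 35.913.
Analyst A: prior odds 0.027/0.973 = 0.027749; posterior odds 0.99656; posterior probability 0.499.
Analyst B: prior odds 0.306/0.694 = 0.44092; posterior odds 15.835; posterior probability 0.941.

Analyst A: 0.499; Analyst B: 0.941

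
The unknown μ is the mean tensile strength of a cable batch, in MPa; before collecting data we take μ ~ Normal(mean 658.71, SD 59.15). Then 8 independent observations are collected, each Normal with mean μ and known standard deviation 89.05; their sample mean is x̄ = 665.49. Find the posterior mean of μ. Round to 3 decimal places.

Prior precision 1/τ₀² = 1/59.15² = 0.00028582; data precision n/σ² = 8/89.05² = 0.00100884.
Posterior precision = 0.00028582 + 0.00100884 = 0.00129466.
Posterior mean = (0.00028582·658.71 + 0.00100884·665.49) / 0.00129466 = 663.993.

Posterior mean ≈ 663.993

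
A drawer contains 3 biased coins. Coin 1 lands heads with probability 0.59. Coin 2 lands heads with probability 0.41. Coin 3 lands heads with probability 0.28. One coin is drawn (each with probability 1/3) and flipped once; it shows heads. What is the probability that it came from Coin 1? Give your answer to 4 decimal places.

Posterior probability ≈ 0.4609

Tabulate prior·likelihood by source: [1] prior 0.333333, lik 0.59, product 0.1967; [2] prior 0.333333, lik 0.41, product 0.1367; [3] prior 0.333333, lik 0.28, product 0.09333.
Normalizing constant = 0.42667; the posterior for Coin 1 is its product over the sum, 0.1967/0.42667 = 0.4609.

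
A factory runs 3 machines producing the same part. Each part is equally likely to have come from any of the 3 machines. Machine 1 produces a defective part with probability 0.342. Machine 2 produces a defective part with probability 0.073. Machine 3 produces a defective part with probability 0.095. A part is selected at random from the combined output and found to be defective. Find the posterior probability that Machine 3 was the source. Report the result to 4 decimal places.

Posterior probability ≈ 0.1863

Tabulate prior·likelihood by source: [1] prior 0.333333, lik 0.342, product 0.1140; [2] prior 0.333333, lik 0.073, product 0.02433; [3] prior 0.333333, lik 0.095, product 0.03167.
Normalizing constant = 0.17000; the posterior for Machine 3 is its product over the sum, 0.03167/0.17000 = 0.1863.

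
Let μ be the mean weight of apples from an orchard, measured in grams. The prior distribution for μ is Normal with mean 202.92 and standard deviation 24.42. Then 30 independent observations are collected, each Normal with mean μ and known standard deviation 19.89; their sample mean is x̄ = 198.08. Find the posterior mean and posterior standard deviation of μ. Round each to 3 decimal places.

With known σ, the Normal prior is conjugate. Weight on the data is w = (n/σ²)/(n/σ² + 1/τ₀²) = 0.0758319/(0.0758319+0.00167691) = 0.97836.
Posterior mean = w·x̄ + (1−w)·μ₀ = 0.97836·198.08 + 0.021635·202.92 = 198.185. Posterior variance = 1/(0.0758319+0.00167691) = 12.9018, so SD = 3.592.

Posterior mean ≈ 198.185; posterior SD ≈ 3.592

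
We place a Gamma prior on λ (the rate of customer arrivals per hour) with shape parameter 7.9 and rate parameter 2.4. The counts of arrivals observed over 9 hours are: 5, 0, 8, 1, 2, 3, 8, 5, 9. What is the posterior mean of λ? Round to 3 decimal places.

The Poisson likelihood adds the total count to the shape and the number of exposure periods to the rate. Here ∑xᵢ = 41 and n = 9, so shape 7.9→48.9 and rate 2.4→11.4.
E[λ | data] = 48.9/11.4 = 4.289.

Posterior mean ≈ 4.289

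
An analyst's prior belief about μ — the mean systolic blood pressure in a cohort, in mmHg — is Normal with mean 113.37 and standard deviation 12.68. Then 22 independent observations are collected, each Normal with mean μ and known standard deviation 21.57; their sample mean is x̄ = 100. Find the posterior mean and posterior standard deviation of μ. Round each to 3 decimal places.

With known σ, the Normal prior is conjugate. Weight on the data is w = (n/σ²)/(n/σ² + 1/τ₀²) = 0.0472849/(0.0472849+0.00621959) = 0.88376.
Posterior mean = w·x̄ + (1−w)·μ₀ = 0.88376·100 + 0.11624·113.37 = 101.554. Posterior variance = 1/(0.0472849+0.00621959) = 18.6900, so SD = 4.323.

Posterior mean ≈ 101.554; posterior SD ≈ 4.323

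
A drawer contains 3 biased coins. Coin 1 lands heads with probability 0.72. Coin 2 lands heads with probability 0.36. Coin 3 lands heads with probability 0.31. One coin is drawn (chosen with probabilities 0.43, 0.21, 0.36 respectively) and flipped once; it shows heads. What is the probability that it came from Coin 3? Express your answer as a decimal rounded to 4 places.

Posterior probability ≈ 0.2246

P(heads|C1) = 0.72; P(heads|C2) = 0.36; P(heads|C3) = 0.31.
Prior × likelihood for each source: 0.43·0.72=0.3096, 0.21·0.36=0.07560, 0.36·0.31=0.1116. Summing gives P(heads) = 0.49680.
P(Coin 3 | heads) = 0.1116 / 0.49680 = 0.2246.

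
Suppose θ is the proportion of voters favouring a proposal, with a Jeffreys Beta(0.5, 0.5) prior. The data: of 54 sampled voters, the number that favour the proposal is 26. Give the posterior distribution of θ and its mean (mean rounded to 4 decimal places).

Posterior: Beta(26.5, 28.5); mean ≈ 0.4818

The binomial likelihood is conjugate to the Beta prior: with 26 successes and 28 failures, the posterior is Beta(0.5+26, 0.5+28) = Beta(26.5, 28.5).
Posterior mean = α/(α+β) = 26.5/55 = 0.4818.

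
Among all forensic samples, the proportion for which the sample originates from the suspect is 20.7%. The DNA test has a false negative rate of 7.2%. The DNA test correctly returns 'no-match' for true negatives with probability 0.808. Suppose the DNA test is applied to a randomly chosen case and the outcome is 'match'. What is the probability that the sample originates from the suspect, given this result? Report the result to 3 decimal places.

P(H | E) ≈ 0.558

Write H for 'the sample originates from the suspect'. Prior odds H:¬H = 0.207/0.793 = 0.26103. For the 'match' outcome, the likelihood ratio is 0.928/0.192 = 4.8333.
Posterior odds = 0.26103 × 4.8333 = 1.2617, so P(H|E) = 1.2617/(1+1.2617) = 0.558.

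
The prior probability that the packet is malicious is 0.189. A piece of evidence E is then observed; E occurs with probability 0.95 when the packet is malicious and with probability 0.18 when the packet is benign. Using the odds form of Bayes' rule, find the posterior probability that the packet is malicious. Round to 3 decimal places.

Prior odds = 0.189/(1−0.189) = 0.23305.
Likelihood ratio for E = 0.95/0.18 = 5.2778.
Posterior odds = prior odds × LR = 1.2300.
Posterior probability = odds/(1+odds) = 1.2300/2.2300 = 0.552.

Posterior probability ≈ 0.552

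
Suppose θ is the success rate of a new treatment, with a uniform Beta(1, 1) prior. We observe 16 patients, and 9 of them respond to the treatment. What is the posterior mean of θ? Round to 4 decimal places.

Posterior mean ≈ 0.5556

Observing 9 successes and 7 failures updates Beta(1, 1) by adding the success and failure counts to the two shape parameters: α = 1+9 = 10, β = 1+7 = 8.
E[θ | data] = 10/(10+8) = 0.5556.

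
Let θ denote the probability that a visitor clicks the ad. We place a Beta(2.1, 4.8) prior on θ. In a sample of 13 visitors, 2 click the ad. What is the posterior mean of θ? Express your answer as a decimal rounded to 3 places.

Posterior mean ≈ 0.206

Observing 2 successes and 11 failures updates Beta(2.1, 4.8) by adding the success and failure counts to the two shape parameters: α = 2.1+2 = 4.1, β = 4.8+11 = 15.8.
E[θ | data] = 4.1/(4.1+15.8) = 0.206.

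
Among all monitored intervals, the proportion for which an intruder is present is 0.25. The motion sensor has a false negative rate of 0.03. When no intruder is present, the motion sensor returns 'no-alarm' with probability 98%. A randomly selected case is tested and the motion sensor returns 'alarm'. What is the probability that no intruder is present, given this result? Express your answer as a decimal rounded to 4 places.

P(¬H | E) ≈ 0.0583

Write H for 'an intruder is present'. Prior odds H:¬H = 0.25/0.75 = 0.33333. For the 'alarm' outcome, the likelihood ratio is 0.97/0.02 = 48.500.
Posterior odds = 0.33333 × 48.500 = 16.167, so P(H|E) = 16.167/(1+16.167) = 0.9417. Then P(¬H|E) = 1 − 0.9417 = 0.0583.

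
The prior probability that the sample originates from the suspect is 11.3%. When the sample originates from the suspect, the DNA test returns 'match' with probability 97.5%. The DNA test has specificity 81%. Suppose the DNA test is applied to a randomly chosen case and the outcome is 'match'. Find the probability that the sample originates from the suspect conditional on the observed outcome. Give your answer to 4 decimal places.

Write H for 'the sample originates from the suspect'. Prior odds H:¬H = 0.113/0.887 = 0.12740. For the 'match' outcome, the likelihood ratio is 0.975/0.19 = 5.1316.
Posterior odds = 0.12740 × 5.1316 = 0.65374, so P(H|E) = 0.65374/(1+0.65374) = 0.3953.

P(H | E) ≈ 0.3953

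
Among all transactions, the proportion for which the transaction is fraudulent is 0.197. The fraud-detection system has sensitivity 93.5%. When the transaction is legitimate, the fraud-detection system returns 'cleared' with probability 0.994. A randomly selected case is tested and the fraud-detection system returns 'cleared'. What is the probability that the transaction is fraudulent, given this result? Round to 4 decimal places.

Write H for 'the transaction is fraudulent'. Prior odds H:¬H = 0.197/0.803 = 0.24533. For the 'cleared' outcome, the likelihood ratio is 0.065/0.994 = 0.065392.
Posterior odds = 0.24533 × 0.065392 = 0.016043, so P(H|E) = 0.016043/(1+0.016043) = 0.0158.

P(H | E) ≈ 0.0158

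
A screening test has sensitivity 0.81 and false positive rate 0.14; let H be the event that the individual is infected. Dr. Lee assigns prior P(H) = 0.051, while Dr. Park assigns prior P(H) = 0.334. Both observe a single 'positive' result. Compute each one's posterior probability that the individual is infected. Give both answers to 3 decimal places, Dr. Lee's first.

The likelihood ratio for a 'positive' result is 0.81/0.14 = 5.7857.
Dr. Lee: prior odds 0.051/0.949 = 0.053741; posterior odds 0.31093; posterior probability 0.237.
Dr. Park: prior odds 0.334/0.666 = 0.50150; posterior odds 2.9015; posterior probability 0.744.

Dr. Lee: 0.237; Dr. Park: 0.744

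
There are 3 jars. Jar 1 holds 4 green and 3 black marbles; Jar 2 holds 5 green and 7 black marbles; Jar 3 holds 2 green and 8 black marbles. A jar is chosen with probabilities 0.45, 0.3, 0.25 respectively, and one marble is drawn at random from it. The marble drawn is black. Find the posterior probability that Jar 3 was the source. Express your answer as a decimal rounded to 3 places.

Tabulate prior·likelihood by source: [1] prior 0.45, lik 0.4286, product 0.1929; [2] prior 0.3, lik 0.5833, product 0.1750; [3] prior 0.25, lik 0.8, product 0.2000.
Normalizing constant = 0.56786; the posterior for Jar 3 is its product over the sum, 0.2000/0.56786 = 0.352.

Posterior probability ≈ 0.352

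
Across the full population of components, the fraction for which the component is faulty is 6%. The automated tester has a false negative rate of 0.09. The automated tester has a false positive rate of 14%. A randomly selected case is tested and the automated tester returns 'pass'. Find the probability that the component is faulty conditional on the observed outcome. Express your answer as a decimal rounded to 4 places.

P(H | E) ≈ 0.0066

Write H for 'the component is faulty'. Prior odds H:¬H = 0.06/0.94 = 0.063830. For the 'pass' outcome, the likelihood ratio is 0.09/0.86 = 0.10465.
Posterior odds = 0.063830 × 0.10465 = 0.0066799, so P(H|E) = 0.0066799/(1+0.0066799) = 0.0066.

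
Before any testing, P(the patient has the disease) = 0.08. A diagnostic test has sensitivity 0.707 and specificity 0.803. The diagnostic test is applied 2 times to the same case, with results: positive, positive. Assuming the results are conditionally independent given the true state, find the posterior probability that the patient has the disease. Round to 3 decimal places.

Posterior P(H) ≈ 0.528

With H the event that the patient has the disease, the joint likelihood of the observed sequence is P(data|H) = 0.707·0.707 = 0.49985 and P(data|¬H) = 0.197·0.197 = 0.038809.
Bayes: P(H|data) = 0.08·0.49985 / (0.08·0.49985 + 0.92·0.038809) = 0.039988/0.075692 = 0.5283.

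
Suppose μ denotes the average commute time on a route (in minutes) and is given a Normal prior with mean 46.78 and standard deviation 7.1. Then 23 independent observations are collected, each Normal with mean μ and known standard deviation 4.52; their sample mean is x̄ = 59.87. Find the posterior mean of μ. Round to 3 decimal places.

Posterior mean ≈ 59.643

With known σ, the Normal prior is conjugate. Weight on the data is w = (n/σ²)/(n/σ² + 1/τ₀²) = 1.12577/(1.12577+0.0198373) = 0.98268.
Posterior mean = w·x̄ + (1−w)·μ₀ = 0.98268·59.87 + 0.017316·46.78 = 59.643.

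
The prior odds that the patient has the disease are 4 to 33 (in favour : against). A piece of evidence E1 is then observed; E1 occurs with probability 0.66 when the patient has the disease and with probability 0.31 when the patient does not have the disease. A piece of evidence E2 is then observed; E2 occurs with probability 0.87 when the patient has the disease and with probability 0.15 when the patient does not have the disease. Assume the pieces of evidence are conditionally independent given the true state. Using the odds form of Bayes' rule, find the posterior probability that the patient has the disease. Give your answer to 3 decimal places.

Posterior probability ≈ 0.599

Prior odds = 4/33 = 0.12121.
Likelihood ratio for E1 = 0.66/0.31 = 2.1290.
Likelihood ratio for E2 = 0.87/0.15 = 5.8000.
Posterior odds = prior odds × LR₁ × LR₂ = 1.4968.
Posterior probability = odds/(1+odds) = 1.4968/2.4968 = 0.599.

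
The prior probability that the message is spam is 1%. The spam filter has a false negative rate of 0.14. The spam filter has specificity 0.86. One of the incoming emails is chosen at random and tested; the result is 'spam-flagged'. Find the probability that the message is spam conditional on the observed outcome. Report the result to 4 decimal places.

P(H | E) ≈ 0.0584

Let H be the event that the message is spam. P(H) = 0.01, so P(¬H) = 0.99. With E the 'spam-flagged' result, P(E|H) = 0.86 and P(E|¬H) = 0.14.
P(E) = 0.86·0.01 + 0.14·0.99 = 0.0086000 + 0.13860 = 0.14720.
By Bayes' theorem, P(H|E) = 0.0086000 / 0.14720 = 0.0584.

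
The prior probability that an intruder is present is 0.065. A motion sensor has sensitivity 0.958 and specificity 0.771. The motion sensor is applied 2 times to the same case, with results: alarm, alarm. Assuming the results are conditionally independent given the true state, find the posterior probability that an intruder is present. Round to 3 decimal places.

Let H be the event that an intruder is present; start with P(H) = 0.065. P('alarm'|H) = 0.958, P('alarm'|¬H) = 0.229.
Update on result 1 ('alarm'): P(H) ← 0.958·0.0650 / (0.958·0.0650 + 0.229·0.9350) = 0.062270/0.27639 = 0.2253.
Update on result 2 ('alarm'): P(H) ← 0.958·0.2253 / (0.958·0.2253 + 0.229·0.7747) = 0.21584/0.39324 = 0.5489.

Posterior P(H) ≈ 0.549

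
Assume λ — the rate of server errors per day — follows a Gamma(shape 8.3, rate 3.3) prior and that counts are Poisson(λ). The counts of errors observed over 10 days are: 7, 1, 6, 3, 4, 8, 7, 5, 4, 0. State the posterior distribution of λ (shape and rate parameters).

Posterior: Gamma(shape=53.3, rate=13.3)

Total count ∑xᵢ = 45 over n = 10 days.
Gamma is conjugate to the Poisson likelihood: posterior is Gamma(shape = 8.3+45 = 53.3, rate = 3.3+10 = 13.3).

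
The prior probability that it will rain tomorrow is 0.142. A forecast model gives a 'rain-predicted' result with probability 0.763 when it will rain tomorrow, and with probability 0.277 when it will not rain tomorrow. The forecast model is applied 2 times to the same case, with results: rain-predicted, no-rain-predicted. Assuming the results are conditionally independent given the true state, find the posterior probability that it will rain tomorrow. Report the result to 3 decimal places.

Posterior P(H) ≈ 0.130

Let H be the event that it will rain tomorrow; start with P(H) = 0.142. P('rain-predicted'|H) = 0.763, P('rain-predicted'|¬H) = 0.277.
Update on result 1 ('rain-predicted'): P(H) ← 0.763·0.1420 / (0.763·0.1420 + 0.277·0.8580) = 0.10835/0.34601 = 0.3131.
Update on result 2 ('no-rain-predicted'): P(H) ← 0.237·0.3131 / (0.237·0.3131 + 0.723·0.6869) = 0.074211/0.57082 = 0.1300.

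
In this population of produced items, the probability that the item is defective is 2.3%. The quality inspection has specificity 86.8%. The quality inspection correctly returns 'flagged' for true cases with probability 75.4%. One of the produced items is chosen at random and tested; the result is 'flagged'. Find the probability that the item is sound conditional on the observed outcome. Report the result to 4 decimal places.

P(¬H | E) ≈ 0.8815

Write H for 'the item is defective'. Prior odds H:¬H = 0.023/0.977 = 0.023541. For the 'flagged' outcome, the likelihood ratio is 0.754/0.132 = 5.7121.
Posterior odds = 0.023541 × 5.7121 = 0.13447, so P(H|E) = 0.13447/(1+0.13447) = 0.1185. Then P(¬H|E) = 1 − 0.1185 = 0.8815.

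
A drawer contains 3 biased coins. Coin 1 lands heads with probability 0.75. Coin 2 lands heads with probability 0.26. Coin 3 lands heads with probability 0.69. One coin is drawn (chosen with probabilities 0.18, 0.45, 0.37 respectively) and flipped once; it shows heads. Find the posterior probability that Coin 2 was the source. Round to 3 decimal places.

Posterior probability ≈ 0.231

Tabulate prior·likelihood by source: [1] prior 0.18, lik 0.75, product 0.1350; [2] prior 0.45, lik 0.26, product 0.1170; [3] prior 0.37, lik 0.69, product 0.2553.
Normalizing constant = 0.50730; the posterior for Coin 2 is its product over the sum, 0.1170/0.50730 = 0.231.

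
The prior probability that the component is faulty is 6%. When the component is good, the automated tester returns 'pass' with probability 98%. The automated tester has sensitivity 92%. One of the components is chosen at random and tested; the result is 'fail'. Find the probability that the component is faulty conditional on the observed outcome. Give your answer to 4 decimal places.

Let H be the event that the component is faulty. P(H) = 0.06, so P(¬H) = 0.94. With E the 'fail' result, P(E|H) = 0.92 and P(E|¬H) = 0.02.
P(E) = 0.92·0.06 + 0.02·0.94 = 0.055200 + 0.018800 = 0.074000.
By Bayes' theorem, P(H|E) = 0.055200 / 0.074000 = 0.7459.

P(H | E) ≈ 0.7459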